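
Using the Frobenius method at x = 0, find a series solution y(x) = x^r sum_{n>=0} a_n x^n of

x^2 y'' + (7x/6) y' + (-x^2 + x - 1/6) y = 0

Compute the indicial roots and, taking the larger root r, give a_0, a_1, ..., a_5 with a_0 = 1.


Write in Frobenius form y'' + (p(x)/x) y' + (q(x)/x^2) y = 0:
  p(x) = 7/6,  q(x) = -x^2 + x - 1/6.
Indicial equation: r(r-1) + (7/6) r + (-1/6) = 0 -> roots r_1 = 1/3, r_2 = -1/2.
Take r = r_1 = 1/3. Let y(x) = x^r sum_{n>=0} a_n x^n with a_0 = 1.
Substitute y = x^r sum a_n x^n and match x^{r+n}. The recurrence is
  D(n) a_n + 1 a_{n-1} - 1 a_{n-2} = 0,  where D(n) = (r+n)(r+n-1) + (7/6)(r+n) + (-1/6).
  a_n = [-1 a_{n-1} + 1 a_{n-2}] / D(n).
Since the indicial polynomial factors as (r - r_1)(r - r_2), D(n) = (r_1 + n - r_1)(r_1 + n - r_2) = n(n + 5/6).
Evaluating step by step (a_0 = 1):
  n = 1: D(1) = 1(1 + 5/6) = 11/6; numerator = -1(1) = -1; a_1 = (-1)/(11/6) = -6/11
  n = 2: D(2) = 2(2 + 5/6) = 17/3; numerator = -1(-6/11) + 1(1) = 17/11; a_2 = (17/11)/(17/3) = 3/11
  n = 3: D(3) = 3(3 + 5/6) = 23/2; numerator = -1(3/11) + 1(-6/11) = -9/11; a_3 = (-9/11)/(23/2) = -18/253
  n = 4: D(4) = 4(4 + 5/6) = 58/3; numerator = -1(-18/253) + 1(3/11) = 87/253; a_4 = (87/253)/(58/3) = 9/506
  n = 5: D(5) = 5(5 + 5/6) = 175/6; numerator = -1(9/506) + 1(-18/253) = -45/506; a_5 = (-45/506)/(175/6) = -27/8855

r = 1/3; a_0 = 1; a_1 = -6/11; a_2 = 3/11; a_3 = -18/253; a_4 = 9/506; a_5 = -27/8855


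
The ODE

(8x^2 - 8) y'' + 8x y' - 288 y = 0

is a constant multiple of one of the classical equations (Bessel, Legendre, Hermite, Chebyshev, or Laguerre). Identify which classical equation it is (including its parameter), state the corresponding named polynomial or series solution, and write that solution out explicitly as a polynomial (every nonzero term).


All three coefficients share the factor -8; dividing through by -8 gives  (1 - x^2) y'' - x y' + 36 y = 0.
This matches the Chebyshev equation (1 - x^2) y'' - x y' + n^2 y = 0 (note the -x y' term, not -2x y') with n^2 = 36, so n = 6; the polynomial solution is T_6(x).
With y = sum_k a_k x^k, matching x^k gives (k+2)(k+1) a_{k+2} = (k^2 - n^2) a_k = (k - 6)(k + 6) a_k. The right side vanishes at k = 6, so the series with the parity of 6 terminates at degree 6.
Standard normalization: leading coefficient of T_n is 2^(n-1), so a_6 = 2^5 = 32. Work downward with a_k = (k+1)(k+2) a_{k+2} / ((k - 6)(k + 6)):
  a_4 = (5)(6)(32) / ((4 - 6)(4 + 6)) = 960/(-20) = -48
  a_2 = (3)(4)(-48) / ((2 - 6)(2 + 6)) = -576/(-32) = 18
  a_0 = (1)(2)(18) / ((0 - 6)(0 + 6)) = 36/(-36) = -1
Hence T_6(x) = 32 x^6 - 48 x^4 + 18 x^2 - 1.

T_6(x); series = 32 x^6 - 48 x^4 + 18 x^2 - 1


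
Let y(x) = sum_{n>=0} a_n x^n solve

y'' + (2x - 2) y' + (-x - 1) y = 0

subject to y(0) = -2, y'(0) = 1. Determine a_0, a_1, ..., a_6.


Ansatz: y(x) = sum_{n>=0} a_n x^n, so y'(x) = sum_{n>=1} n a_n x^(n-1) and y''(x) = sum_{n>=2} n(n-1) a_n x^(n-2).
Substitute into P(x) y'' + Q(x) y' + R(x) y = 0 with P(x) = 1, Q(x) = 2x - 2, R(x) = -x - 1, and match powers of x.
Initial conditions: a_0 = -2, a_1 = 1.
Setting the coefficient of each power of x to zero and solving order by order (substituting the coefficients already found):
  x^0: 2 a_2 - 2 a_1 - a_0 = 0  ->  2 a_2 = 2 a_1 + a_0 = 0  ->  a_2 = 0
  x^1: 6 a_3 - 4 a_2 + a_1 - a_0 = 0  ->  6 a_3 = 4 a_2 - a_1 + a_0 = -3  ->  a_3 = -1/2
  x^2: 12 a_4 - 6 a_3 + 3 a_2 - a_1 = 0  ->  12 a_4 = 6 a_3 - 3 a_2 + a_1 = -2  ->  a_4 = -1/6
  x^3: 20 a_5 - 8 a_4 + 5 a_3 - a_2 = 0  ->  20 a_5 = 8 a_4 - 5 a_3 + a_2 = 7/6  ->  a_5 = 7/120
  x^4: 30 a_6 - 10 a_5 + 7 a_4 - a_3 = 0  ->  30 a_6 = 10 a_5 - 7 a_4 + a_3 = 5/4  ->  a_6 = 1/24
Truncated series: y(x) = -2 + x - (1/2) x^3 - (1/6) x^4 + (7/120) x^5 + (1/24) x^6 + O(x^7).

a_0 = -2; a_1 = 1; a_2 = 0; a_3 = -1/2; a_4 = -1/6; a_5 = 7/120; a_6 = 1/24


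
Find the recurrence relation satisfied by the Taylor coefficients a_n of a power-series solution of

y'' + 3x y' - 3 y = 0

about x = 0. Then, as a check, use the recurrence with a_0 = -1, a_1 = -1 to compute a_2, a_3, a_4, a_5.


Substitute y = sum_n a_n x^n.
y''(x) has coefficient (n+2)(n+1) a_{n+2} at x^n;
3 x y'(x) has coefficient 3 n a_n at x^n (shift);
-3 y(x) has coefficient -3 a_n at x^n.
Matching x^n: (n+2)(n+1) a_{n+2} + (3n - 3) a_n = 0.
Thus a_{n+2} = (-3n + 3) / ((n+1)(n+2)) * a_n.

Check with a_0 = -1, a_1 = -1 (apply the recurrence for n = 0, 1, 2, 3): a_0 = -1, a_1 = -1, a_2 = -3/2, a_3 = 0, a_4 = 3/8, a_5 = 0.

a_(n+2) = (-3n + 3) / ((n+1)(n+2)) * a_n; check: a_0 = -1, a_1 = -1, a_2 = -3/2, a_3 = 0, a_4 = 3/8, a_5 = 0


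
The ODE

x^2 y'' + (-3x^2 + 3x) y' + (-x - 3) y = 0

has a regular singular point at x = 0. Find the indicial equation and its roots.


Divide by x^2 to reach normal form y'' + P_1(x) y' + P_2(x) y = 0 with P_1(x) = -3 + 3/x and P_2(x) = -1/x - 3/x^2.
x = 0 is a singular point because the y'-coefficient -3 + 3/x has a pole at x = 0 and the y-coefficient -1/x - 3/x^2 has a pole at x = 0.
It is a regular singular point because x P_1(x) = p(x) = 3 - 3x and x^2 P_2(x) = q(x) = -x - 3 are polynomials, hence analytic at x = 0.
p(0) = 3,  q(0) = -3.
Indicial equation: r(r-1) + p(0) r + q(0) = 0, i.e. r^2 + (p(0) - 1) r + q(0) = 0, i.e. r^2 + 2 r - 3 = 0.
Discriminant: (2)^2 - 4(-3) = 16, so r = (-2 ± 4)/2.
Solving: r_1 = 1, r_2 = -3.

indicial: r^2 + 2 r - 3 = 0; roots r_1 = 1, r_2 = -3


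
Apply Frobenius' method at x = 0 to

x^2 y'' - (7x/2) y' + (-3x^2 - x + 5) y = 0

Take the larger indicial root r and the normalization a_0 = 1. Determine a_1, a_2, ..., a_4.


Write in Frobenius form y'' + (p(x)/x) y' + (q(x)/x^2) y = 0:
  p(x) = -7/2,  q(x) = -3x^2 - x + 5.
Indicial equation: r(r-1) + (-7/2) r + (5) = 0 -> roots r_1 = 5/2, r_2 = 2.
Take r = r_1 = 5/2. Let y(x) = x^r sum_{n>=0} a_n x^n with a_0 = 1.
Substitute y = x^r sum a_n x^n and match x^{r+n}. The recurrence is
  D(n) a_n - 1 a_{n-1} - 3 a_{n-2} = 0,  where D(n) = (r+n)(r+n-1) + (-7/2)(r+n) + (5).
  a_n = [1 a_{n-1} + 3 a_{n-2}] / D(n).
Since the indicial polynomial factors as (r - r_1)(r - r_2), D(n) = (r_1 + n - r_1)(r_1 + n - r_2) = n(n + 1/2).
Evaluating step by step (a_0 = 1):
  n = 1: D(1) = 1(1 + 1/2) = 3/2; numerator = 1(1) = 1; a_1 = (1)/(3/2) = 2/3
  n = 2: D(2) = 2(2 + 1/2) = 5; numerator = 1(2/3) + 3(1) = 11/3; a_2 = (11/3)/(5) = 11/15
  n = 3: D(3) = 3(3 + 1/2) = 21/2; numerator = 1(11/15) + 3(2/3) = 41/15; a_3 = (41/15)/(21/2) = 82/315
  n = 4: D(4) = 4(4 + 1/2) = 18; numerator = 1(82/315) + 3(11/15) = 155/63; a_4 = (155/63)/(18) = 155/1134

r = 5/2; a_0 = 1; a_1 = 2/3; a_2 = 11/15; a_3 = 82/315; a_4 = 155/1134


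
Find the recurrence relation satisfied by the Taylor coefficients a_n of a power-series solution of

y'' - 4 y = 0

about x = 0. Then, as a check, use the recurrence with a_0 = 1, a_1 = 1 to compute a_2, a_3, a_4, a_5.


Substitute y = sum_n a_n x^n into y'' + (const) y = 0.
y''(x) = sum_{n>=0} (n+2)(n+1) a_{n+2} x^n.
The ODE becomes sum_n [(n+2)(n+1) a_{n+2} - 4 a_n] x^n = 0.
Setting each coefficient to zero gives the recurrence:
  (n+2)(n+1) a_{n+2} - 4 a_n = 0,
  a_{n+2} = 4 / ((n+1)(n+2)) a_n.

Check with a_0 = 1, a_1 = 1 (apply the recurrence for n = 0, 1, 2, 3): a_0 = 1, a_1 = 1, a_2 = 2, a_3 = 2/3, a_4 = 2/3, a_5 = 2/15.

a_{n+2} = 4/((n+1)(n+2)) * a_n; check: a_0 = 1, a_1 = 1, a_2 = 2, a_3 = 2/3, a_4 = 2/3, a_5 = 2/15


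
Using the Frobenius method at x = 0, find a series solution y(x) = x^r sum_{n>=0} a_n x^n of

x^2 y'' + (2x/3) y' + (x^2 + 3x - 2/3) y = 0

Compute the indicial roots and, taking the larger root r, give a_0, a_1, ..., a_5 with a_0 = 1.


Write in Frobenius form y'' + (p(x)/x) y' + (q(x)/x^2) y = 0:
  p(x) = 2/3,  q(x) = x^2 + 3x - 2/3.
Indicial equation: r(r-1) + (2/3) r + (-2/3) = 0 -> roots r_1 = 1, r_2 = -2/3.
Take r = r_1 = 1. Let y(x) = x^r sum_{n>=0} a_n x^n with a_0 = 1.
Substitute y = x^r sum a_n x^n and match x^{r+n}. The recurrence is
  D(n) a_n + 3 a_{n-1} + 1 a_{n-2} = 0,  where D(n) = (r+n)(r+n-1) + (2/3)(r+n) + (-2/3).
  a_n = [-3 a_{n-1} - 1 a_{n-2}] / D(n).
Since the indicial polynomial factors as (r - r_1)(r - r_2), D(n) = (r_1 + n - r_1)(r_1 + n - r_2) = n(n + 5/3).
Evaluating step by step (a_0 = 1):
  n = 1: D(1) = 1(1 + 5/3) = 8/3; numerator = -3(1) = -3; a_1 = (-3)/(8/3) = -9/8
  n = 2: D(2) = 2(2 + 5/3) = 22/3; numerator = -3(-9/8) - 1(1) = 19/8; a_2 = (19/8)/(22/3) = 57/176
  n = 3: D(3) = 3(3 + 5/3) = 14; numerator = -3(57/176) - 1(-9/8) = 27/176; a_3 = (27/176)/(14) = 27/2464
  n = 4: D(4) = 4(4 + 5/3) = 68/3; numerator = -3(27/2464) - 1(57/176) = -879/2464; a_4 = (-879/2464)/(68/3) = -2637/167552
  n = 5: D(5) = 5(5 + 5/3) = 100/3; numerator = -3(-2637/167552) - 1(27/2464) = 6075/167552; a_5 = (6075/167552)/(100/3) = 729/670208

r = 1; a_0 = 1; a_1 = -9/8; a_2 = 57/176; a_3 = 27/2464; a_4 = -2637/167552; a_5 = 729/670208


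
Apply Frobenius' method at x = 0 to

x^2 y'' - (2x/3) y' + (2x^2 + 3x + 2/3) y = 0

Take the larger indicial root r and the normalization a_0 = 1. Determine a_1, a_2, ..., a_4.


Write in Frobenius form y'' + (p(x)/x) y' + (q(x)/x^2) y = 0:
  p(x) = -2/3,  q(x) = 2x^2 + 3x + 2/3.
Indicial equation: r(r-1) + (-2/3) r + (2/3) = 0 -> roots r_1 = 1, r_2 = 2/3.
Take r = r_1 = 1. Let y(x) = x^r sum_{n>=0} a_n x^n with a_0 = 1.
Substitute y = x^r sum a_n x^n and match x^{r+n}. The recurrence is
  D(n) a_n + 3 a_{n-1} + 2 a_{n-2} = 0,  where D(n) = (r+n)(r+n-1) + (-2/3)(r+n) + (2/3).
  a_n = [-3 a_{n-1} - 2 a_{n-2}] / D(n).
Since the indicial polynomial factors as (r - r_1)(r - r_2), D(n) = (r_1 + n - r_1)(r_1 + n - r_2) = n(n + 1/3).
Evaluating step by step (a_0 = 1):
  n = 1: D(1) = 1(1 + 1/3) = 4/3; numerator = -3(1) = -3; a_1 = (-3)/(4/3) = -9/4
  n = 2: D(2) = 2(2 + 1/3) = 14/3; numerator = -3(-9/4) - 2(1) = 19/4; a_2 = (19/4)/(14/3) = 57/56
  n = 3: D(3) = 3(3 + 1/3) = 10; numerator = -3(57/56) - 2(-9/4) = 81/56; a_3 = (81/56)/(10) = 81/560
  n = 4: D(4) = 4(4 + 1/3) = 52/3; numerator = -3(81/560) - 2(57/56) = -1383/560; a_4 = (-1383/560)/(52/3) = -4149/29120

r = 1; a_0 = 1; a_1 = -9/4; a_2 = 57/56; a_3 = 81/560; a_4 = -4149/29120


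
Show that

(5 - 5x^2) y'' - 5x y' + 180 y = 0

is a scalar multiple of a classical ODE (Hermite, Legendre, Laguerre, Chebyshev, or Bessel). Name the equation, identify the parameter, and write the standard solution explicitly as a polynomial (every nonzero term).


All three coefficients share the factor 5; dividing through by 5 gives  (1 - x^2) y'' - x y' + 36 y = 0.
This matches the Chebyshev equation (1 - x^2) y'' - x y' + n^2 y = 0 (note the -x y' term, not -2x y') with n^2 = 36, so n = 6; the polynomial solution is T_6(x).
With y = sum_k a_k x^k, matching x^k gives (k+2)(k+1) a_{k+2} = (k^2 - n^2) a_k = (k - 6)(k + 6) a_k. The right side vanishes at k = 6, so the series with the parity of 6 terminates at degree 6.
Standard normalization: leading coefficient of T_n is 2^(n-1), so a_6 = 2^5 = 32. Work downward with a_k = (k+1)(k+2) a_{k+2} / ((k - 6)(k + 6)):
  a_4 = (5)(6)(32) / ((4 - 6)(4 + 6)) = 960/(-20) = -48
  a_2 = (3)(4)(-48) / ((2 - 6)(2 + 6)) = -576/(-32) = 18
  a_0 = (1)(2)(18) / ((0 - 6)(0 + 6)) = 36/(-36) = -1
Hence T_6(x) = 32 x^6 - 48 x^4 + 18 x^2 - 1.

T_6(x); series = 32 x^6 - 48 x^4 + 18 x^2 - 1


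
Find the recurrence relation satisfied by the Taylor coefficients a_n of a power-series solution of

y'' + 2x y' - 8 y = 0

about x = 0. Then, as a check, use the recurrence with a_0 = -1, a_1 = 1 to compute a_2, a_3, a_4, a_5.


Substitute y = sum_n a_n x^n.
y''(x) has coefficient (n+2)(n+1) a_{n+2} at x^n;
2 x y'(x) has coefficient 2 n a_n at x^n (shift);
-8 y(x) has coefficient -8 a_n at x^n.
Matching x^n: (n+2)(n+1) a_{n+2} + (2n - 8) a_n = 0.
Thus a_{n+2} = (-2n + 8) / ((n+1)(n+2)) * a_n.

Check with a_0 = -1, a_1 = 1 (apply the recurrence for n = 0, 1, 2, 3): a_0 = -1, a_1 = 1, a_2 = -4, a_3 = 1, a_4 = -4/3, a_5 = 1/10.

a_(n+2) = (-2n + 8) / ((n+1)(n+2)) * a_n; check: a_0 = -1, a_1 = 1, a_2 = -4, a_3 = 1, a_4 = -4/3, a_5 = 1/10


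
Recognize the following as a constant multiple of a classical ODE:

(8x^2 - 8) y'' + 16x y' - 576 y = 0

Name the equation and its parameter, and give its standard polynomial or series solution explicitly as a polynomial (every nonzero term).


All three coefficients share the factor -8; dividing through by -8 gives  (1 - x^2) y'' - 2x y' + 72 y = 0.
This matches the Legendre equation (1 - x^2) y'' - 2x y' + n(n+1) y = 0 (note the -2x y' term) with n(n+1) = 72, so n = 8; the polynomial solution is P_8(x).
With y = sum_k a_k x^k, matching x^k gives (k+2)(k+1) a_{k+2} = [k(k+1) - n(n+1)] a_k = (k - 8)(k + 9) a_k. The right side vanishes at k = 8, so the series with the parity of 8 terminates at degree 8.
Standard normalization (P_n(1) = 1): leading coefficient (2n)!/(2^n (n!)^2) = 20922789888000/(256*1625702400) = 6435/128, so a_8 = 6435/128. Work downward with a_k = (k+1)(k+2) a_{k+2} / ((k - 8)(k + 9)):
  a_6 = (7)(8)(6435/128) / ((6 - 8)(6 + 9)) = (45045/16)/(-30) = -3003/32
  a_4 = (5)(6)(-3003/32) / ((4 - 8)(4 + 9)) = (-45045/16)/(-52) = 3465/64
  a_2 = (3)(4)(3465/64) / ((2 - 8)(2 + 9)) = (10395/16)/(-66) = -315/32
  a_0 = (1)(2)(-315/32) / ((0 - 8)(0 + 9)) = (-315/16)/(-72) = 35/128
Hence P_8(x) = 6435 x^8/128 - 3003 x^6/32 + 3465 x^4/64 - 315 x^2/32 + 35/128.

P_8(x); series = 6435 x^8/128 - 3003 x^6/32 + 3465 x^4/64 - 315 x^2/32 + 35/128


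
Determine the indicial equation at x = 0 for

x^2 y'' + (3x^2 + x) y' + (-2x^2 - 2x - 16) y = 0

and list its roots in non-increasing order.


Divide by x^2 to reach normal form y'' + P_1(x) y' + P_2(x) y = 0 with P_1(x) = 3 + 1/x and P_2(x) = -2 - 2/x - 16/x^2.
x = 0 is a singular point because the y'-coefficient 3 + 1/x has a pole at x = 0 and the y-coefficient -2 - 2/x - 16/x^2 has a pole at x = 0.
It is a regular singular point because x P_1(x) = p(x) = 3x + 1 and x^2 P_2(x) = q(x) = -2x^2 - 2x - 16 are polynomials, hence analytic at x = 0.
p(0) = 1,  q(0) = -16.
Indicial equation: r(r-1) + p(0) r + q(0) = 0, i.e. r^2 + (p(0) - 1) r + q(0) = 0, i.e. r^2 - 16 = 0.
Discriminant: (0)^2 - 4(-16) = 64, so r = (0 ± 8)/2.
Solving: r_1 = 4, r_2 = -4.

indicial: r^2 - 16 = 0; roots r_1 = 4, r_2 = -4


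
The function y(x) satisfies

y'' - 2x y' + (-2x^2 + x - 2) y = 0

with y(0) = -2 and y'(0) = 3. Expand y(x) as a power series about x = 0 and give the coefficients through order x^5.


Ansatz: y(x) = sum_{n>=0} a_n x^n, so y'(x) = sum_{n>=1} n a_n x^(n-1) and y''(x) = sum_{n>=2} n(n-1) a_n x^(n-2).
Substitute into P(x) y'' + Q(x) y' + R(x) y = 0 with P(x) = 1, Q(x) = -2x, R(x) = -2x^2 + x - 2, and match powers of x.
Initial conditions: a_0 = -2, a_1 = 3.
Setting the coefficient of each power of x to zero and solving order by order (substituting the coefficients already found):
  x^0: 2 a_2 - 2 a_0 = 0  ->  2 a_2 = 2 a_0 = -4  ->  a_2 = -2
  x^1: 6 a_3 - 4 a_1 + a_0 = 0  ->  6 a_3 = 4 a_1 - a_0 = 14  ->  a_3 = 7/3
  x^2: 12 a_4 - 6 a_2 + a_1 - 2 a_0 = 0  ->  12 a_4 = 6 a_2 - a_1 + 2 a_0 = -19  ->  a_4 = -19/12
  x^3: 20 a_5 - 8 a_3 + a_2 - 2 a_1 = 0  ->  20 a_5 = 8 a_3 - a_2 + 2 a_1 = 80/3  ->  a_5 = 4/3
Truncated series: y(x) = -2 + 3 x - 2 x^2 + (7/3) x^3 - (19/12) x^4 + (4/3) x^5 + O(x^6).

a_0 = -2; a_1 = 3; a_2 = -2; a_3 = 7/3; a_4 = -19/12; a_5 = 4/3


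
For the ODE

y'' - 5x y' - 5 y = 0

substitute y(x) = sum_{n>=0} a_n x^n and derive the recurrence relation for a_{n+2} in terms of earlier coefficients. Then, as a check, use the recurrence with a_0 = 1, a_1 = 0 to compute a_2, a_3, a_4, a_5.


Substitute y = sum_n a_n x^n.
y''(x) has coefficient (n+2)(n+1) a_{n+2} at x^n;
-5 x y'(x) has coefficient -5 n a_n at x^n (shift);
-5 y(x) has coefficient -5 a_n at x^n.
Matching x^n: (n+2)(n+1) a_{n+2} + (-5n - 5) a_n = 0.
Thus a_{n+2} = (5n + 5) / ((n+1)(n+2)) * a_n.

Check with a_0 = 1, a_1 = 0 (apply the recurrence for n = 0, 1, 2, 3): a_0 = 1, a_1 = 0, a_2 = 5/2, a_3 = 0, a_4 = 25/8, a_5 = 0.

a_(n+2) = (5n + 5) / ((n+1)(n+2)) * a_n; check: a_0 = 1, a_1 = 0, a_2 = 5/2, a_3 = 0, a_4 = 25/8, a_5 = 0


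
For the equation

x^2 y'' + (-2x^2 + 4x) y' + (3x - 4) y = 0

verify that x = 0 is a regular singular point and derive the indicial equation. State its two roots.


Divide by x^2 to reach normal form y'' + P_1(x) y' + P_2(x) y = 0 with P_1(x) = -2 + 4/x and P_2(x) = 3/x - 4/x^2.
x = 0 is a singular point because the y'-coefficient -2 + 4/x has a pole at x = 0 and the y-coefficient 3/x - 4/x^2 has a pole at x = 0.
It is a regular singular point because x P_1(x) = p(x) = 4 - 2x and x^2 P_2(x) = q(x) = 3x - 4 are polynomials, hence analytic at x = 0.
p(0) = 4,  q(0) = -4.
Indicial equation: r(r-1) + p(0) r + q(0) = 0, i.e. r^2 + (p(0) - 1) r + q(0) = 0, i.e. r^2 + 3 r - 4 = 0.
Discriminant: (3)^2 - 4(-4) = 25, so r = (-3 ± 5)/2.
Solving: r_1 = 1, r_2 = -4.

indicial: r^2 + 3 r - 4 = 0; roots r_1 = 1, r_2 = -4


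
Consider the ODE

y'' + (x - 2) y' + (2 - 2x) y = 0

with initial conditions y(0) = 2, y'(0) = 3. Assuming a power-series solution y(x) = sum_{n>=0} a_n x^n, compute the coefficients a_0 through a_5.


Ansatz: y(x) = sum_{n>=0} a_n x^n, so y'(x) = sum_{n>=1} n a_n x^(n-1) and y''(x) = sum_{n>=2} n(n-1) a_n x^(n-2).
Substitute into P(x) y'' + Q(x) y' + R(x) y = 0 with P(x) = 1, Q(x) = x - 2, R(x) = 2 - 2x, and match powers of x.
Initial conditions: a_0 = 2, a_1 = 3.
Setting the coefficient of each power of x to zero and solving order by order (substituting the coefficients already found):
  x^0: 2 a_2 - 2 a_1 + 2 a_0 = 0  ->  2 a_2 = 2 a_1 - 2 a_0 = 2  ->  a_2 = 1
  x^1: 6 a_3 - 4 a_2 + 3 a_1 - 2 a_0 = 0  ->  6 a_3 = 4 a_2 - 3 a_1 + 2 a_0 = -1  ->  a_3 = -1/6
  x^2: 12 a_4 - 6 a_3 + 4 a_2 - 2 a_1 = 0  ->  12 a_4 = 6 a_3 - 4 a_2 + 2 a_1 = 1  ->  a_4 = 1/12
  x^3: 20 a_5 - 8 a_4 + 5 a_3 - 2 a_2 = 0  ->  20 a_5 = 8 a_4 - 5 a_3 + 2 a_2 = 7/2  ->  a_5 = 7/40
Truncated series: y(x) = 2 + 3 x + x^2 - (1/6) x^3 + (1/12) x^4 + (7/40) x^5 + O(x^6).

a_0 = 2; a_1 = 3; a_2 = 1; a_3 = -1/6; a_4 = 1/12; a_5 = 7/40


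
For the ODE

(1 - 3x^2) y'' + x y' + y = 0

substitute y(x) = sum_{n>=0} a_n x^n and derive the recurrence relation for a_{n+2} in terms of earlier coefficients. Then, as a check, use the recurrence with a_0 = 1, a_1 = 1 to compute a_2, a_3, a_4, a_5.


Substitute y = sum_n a_n x^n.
(1 - 3 x^2) y'' contributes (n+2)(n+1) a_{n+2} - 3 n(n-1) a_n at x^n.
x y'(x) contributes n a_n at x^n.
y(x) contributes 1 a_n at x^n.
Matching x^n: (n+2)(n+1) a_{n+2} + (-3 n(n-1) + n + 1) a_n = 0.
Thus a_{n+2} = (3 n(n-1) - n - 1) / ((n+1)(n+2)) * a_n.

Check with a_0 = 1, a_1 = 1 (apply the recurrence for n = 0, 1, 2, 3): a_0 = 1, a_1 = 1, a_2 = -1/2, a_3 = -1/3, a_4 = -1/8, a_5 = -7/30.

a_(n+2) = (3 n(n-1) - n - 1) / ((n+1)(n+2)) * a_n; check: a_0 = 1, a_1 = 1, a_2 = -1/2, a_3 = -1/3, a_4 = -1/8, a_5 = -7/30


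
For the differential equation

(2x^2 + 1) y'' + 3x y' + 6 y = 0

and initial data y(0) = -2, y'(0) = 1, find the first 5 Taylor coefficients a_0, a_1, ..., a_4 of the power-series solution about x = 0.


Ansatz: y(x) = sum_{n>=0} a_n x^n, so y'(x) = sum_{n>=1} n a_n x^(n-1) and y''(x) = sum_{n>=2} n(n-1) a_n x^(n-2).
Substitute into P(x) y'' + Q(x) y' + R(x) y = 0 with P(x) = 2x^2 + 1, Q(x) = 3x, R(x) = 6, and match powers of x.
Initial conditions: a_0 = -2, a_1 = 1.
Setting the coefficient of each power of x to zero and solving order by order (substituting the coefficients already found):
  x^0: 2 a_2 + 6 a_0 = 0  ->  2 a_2 = -6 a_0 = 12  ->  a_2 = 6
  x^1: 6 a_3 + 9 a_1 = 0  ->  6 a_3 = -9 a_1 = -9  ->  a_3 = -3/2
  x^2: 12 a_4 + 16 a_2 = 0  ->  12 a_4 = -16 a_2 = -96  ->  a_4 = -8
Truncated series: y(x) = -2 + x + 6 x^2 - (3/2) x^3 - 8 x^4 + O(x^5).

a_0 = -2; a_1 = 1; a_2 = 6; a_3 = -3/2; a_4 = -8


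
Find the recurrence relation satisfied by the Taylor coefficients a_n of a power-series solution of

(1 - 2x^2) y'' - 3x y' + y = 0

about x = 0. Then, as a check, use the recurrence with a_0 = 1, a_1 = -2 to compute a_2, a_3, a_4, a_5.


Substitute y = sum_n a_n x^n.
(1 - 2 x^2) y'' contributes (n+2)(n+1) a_{n+2} - 2 n(n-1) a_n at x^n.
-3 x y'(x) contributes -3 n a_n at x^n.
y(x) contributes 1 a_n at x^n.
Matching x^n: (n+2)(n+1) a_{n+2} + (-2 n(n-1) - 3 n + 1) a_n = 0.
Thus a_{n+2} = (2 n(n-1) + 3 n - 1) / ((n+1)(n+2)) * a_n.

Check with a_0 = 1, a_1 = -2 (apply the recurrence for n = 0, 1, 2, 3): a_0 = 1, a_1 = -2, a_2 = -1/2, a_3 = -2/3, a_4 = -3/8, a_5 = -2/3.

a_(n+2) = (2 n(n-1) + 3 n - 1) / ((n+1)(n+2)) * a_n; check: a_0 = 1, a_1 = -2, a_2 = -1/2, a_3 = -2/3, a_4 = -3/8, a_5 = -2/3


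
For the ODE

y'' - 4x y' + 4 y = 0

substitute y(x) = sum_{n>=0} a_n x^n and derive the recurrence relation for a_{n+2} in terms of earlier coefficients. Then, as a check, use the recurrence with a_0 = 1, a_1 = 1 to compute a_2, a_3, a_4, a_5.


Substitute y = sum_n a_n x^n.
y''(x) has coefficient (n+2)(n+1) a_{n+2} at x^n;
-4 x y'(x) has coefficient -4 n a_n at x^n (shift);
4 y(x) has coefficient 4 a_n at x^n.
Matching x^n: (n+2)(n+1) a_{n+2} + (-4n + 4) a_n = 0.
Thus a_{n+2} = (4n - 4) / ((n+1)(n+2)) * a_n.

Check with a_0 = 1, a_1 = 1 (apply the recurrence for n = 0, 1, 2, 3): a_0 = 1, a_1 = 1, a_2 = -2, a_3 = 0, a_4 = -2/3, a_5 = 0.

a_(n+2) = (4n - 4) / ((n+1)(n+2)) * a_n; check: a_0 = 1, a_1 = 1, a_2 = -2, a_3 = 0, a_4 = -2/3, a_5 = 0


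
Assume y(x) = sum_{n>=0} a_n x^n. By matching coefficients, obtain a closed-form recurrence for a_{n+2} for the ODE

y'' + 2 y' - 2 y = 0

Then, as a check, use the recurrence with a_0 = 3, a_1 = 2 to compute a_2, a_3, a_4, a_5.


Substitute y = sum_n a_n x^n.
y''(x) has coefficient (n+2)(n+1) a_{n+2} at x^n;
2 y'(x) has coefficient 2 (n+1) a_{n+1} at x^n;
-2 y(x) has coefficient -2 a_n at x^n.
Matching x^n: (n+2)(n+1) a_{n+2} + 2 (n+1) a_{n+1} - 2 a_n = 0.
Thus a_{n+2} = [-2 (n+1) a_{n+1} + 2 a_n] / ((n+1)(n+2)).

Check with a_0 = 3, a_1 = 2 (apply the recurrence for n = 0, 1, 2, 3): a_0 = 3, a_1 = 2, a_2 = 1, a_3 = 0, a_4 = 1/6, a_5 = -1/15.

a_(n+2) = [-2 (n+1) a_(n+1) + 2 a_n] / ((n+1)(n+2)); check: a_0 = 3, a_1 = 2, a_2 = 1, a_3 = 0, a_4 = 1/6, a_5 = -1/15


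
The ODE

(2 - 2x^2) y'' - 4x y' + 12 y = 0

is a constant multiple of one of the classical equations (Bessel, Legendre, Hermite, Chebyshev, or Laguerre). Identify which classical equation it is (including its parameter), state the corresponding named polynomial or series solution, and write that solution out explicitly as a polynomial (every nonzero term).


All three coefficients share the factor 2; dividing through by 2 gives  (1 - x^2) y'' - 2x y' + 6 y = 0.
This matches the Legendre equation (1 - x^2) y'' - 2x y' + n(n+1) y = 0 (note the -2x y' term) with n(n+1) = 6, so n = 2; the polynomial solution is P_2(x).
With y = sum_k a_k x^k, matching x^k gives (k+2)(k+1) a_{k+2} = [k(k+1) - n(n+1)] a_k = (k - 2)(k + 3) a_k. The right side vanishes at k = 2, so the series with the parity of 2 terminates at degree 2.
Standard normalization (P_n(1) = 1): leading coefficient (2n)!/(2^n (n!)^2) = 24/(4*4) = 3/2, so a_2 = 3/2. Work downward with a_k = (k+1)(k+2) a_{k+2} / ((k - 2)(k + 3)):
  a_0 = (1)(2)(3/2) / ((0 - 2)(0 + 3)) = 3/(-6) = -1/2
Hence P_2(x) = 3 x^2/2 - 1/2.

P_2(x); series = 3 x^2/2 - 1/2


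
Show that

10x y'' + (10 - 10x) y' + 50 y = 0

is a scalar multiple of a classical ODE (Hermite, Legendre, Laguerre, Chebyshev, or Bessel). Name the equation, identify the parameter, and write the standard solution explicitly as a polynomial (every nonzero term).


All three coefficients share the factor 10; dividing through by 10 gives  x y'' + (1 - x) y' + 5 y = 0.
This matches the Laguerre equation x y'' + (1 - x) y' + n y = 0 with n = 5; the polynomial solution is L_5(x).
With y = sum_k a_k x^k, matching x^k gives (k+1)k a_{k+1} + (k+1) a_{k+1} - k a_k + n a_k = 0, i.e. (k+1)^2 a_{k+1} = (k - n) a_k = (k - 5) a_k. The right side vanishes at k = 5, so the series terminates at degree 5.
Standard normalization L_n(0) = 1 gives a_0 = 1. Work upward with a_{k+1} = (k - 5) a_k / (k+1)^2:
  a_1 = (0 - 5)(1) / 1^2 = -5/1 = -5
  a_2 = (1 - 5)(-5) / 2^2 = 20/4 = 5
  a_3 = (2 - 5)(5) / 3^2 = -15/9 = -5/3
  a_4 = (3 - 5)(-5/3) / 4^2 = (10/3)/16 = 5/24
  a_5 = (4 - 5)(5/24) / 5^2 = (-5/24)/25 = -1/120
Hence L_5(x) = -x^5/120 + 5 x^4/24 - 5 x^3/3 + 5 x^2 - 5 x + 1.

L_5(x); series = -x^5/120 + 5 x^4/24 - 5 x^3/3 + 5 x^2 - 5 x + 1


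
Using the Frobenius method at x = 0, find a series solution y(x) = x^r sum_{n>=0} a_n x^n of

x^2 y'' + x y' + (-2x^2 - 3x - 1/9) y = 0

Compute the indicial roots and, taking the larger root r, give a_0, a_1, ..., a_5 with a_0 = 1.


Write in Frobenius form y'' + (p(x)/x) y' + (q(x)/x^2) y = 0:
  p(x) = 1,  q(x) = -2x^2 - 3x - 1/9.
Indicial equation: r(r-1) + (1) r + (-1/9) = 0 -> roots r_1 = 1/3, r_2 = -1/3.
Take r = r_1 = 1/3. Let y(x) = x^r sum_{n>=0} a_n x^n with a_0 = 1.
Substitute y = x^r sum a_n x^n and match x^{r+n}. The recurrence is
  D(n) a_n - 3 a_{n-1} - 2 a_{n-2} = 0,  where D(n) = (r+n)(r+n-1) + (1)(r+n) + (-1/9).
  a_n = [3 a_{n-1} + 2 a_{n-2}] / D(n).
Since the indicial polynomial factors as (r - r_1)(r - r_2), D(n) = (r_1 + n - r_1)(r_1 + n - r_2) = n(n + 2/3).
Evaluating step by step (a_0 = 1):
  n = 1: D(1) = 1(1 + 2/3) = 5/3; numerator = 3(1) = 3; a_1 = (3)/(5/3) = 9/5
  n = 2: D(2) = 2(2 + 2/3) = 16/3; numerator = 3(9/5) + 2(1) = 37/5; a_2 = (37/5)/(16/3) = 111/80
  n = 3: D(3) = 3(3 + 2/3) = 11; numerator = 3(111/80) + 2(9/5) = 621/80; a_3 = (621/80)/(11) = 621/880
  n = 4: D(4) = 4(4 + 2/3) = 56/3; numerator = 3(621/880) + 2(111/80) = 861/176; a_4 = (861/176)/(56/3) = 369/1408
  n = 5: D(5) = 5(5 + 2/3) = 85/3; numerator = 3(369/1408) + 2(621/880) = 15471/7040; a_5 = (15471/7040)/(85/3) = 46413/598400

r = 1/3; a_0 = 1; a_1 = 9/5; a_2 = 111/80; a_3 = 621/880; a_4 = 369/1408; a_5 = 46413/598400


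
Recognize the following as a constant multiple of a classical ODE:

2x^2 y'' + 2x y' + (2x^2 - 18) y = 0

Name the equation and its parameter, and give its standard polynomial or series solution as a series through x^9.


All three coefficients share the factor 2; dividing through by 2 gives  x^2 y'' + x y' + (x^2 - 9) y = 0.
This matches the Bessel equation x^2 y'' + x y' + (x^2 - nu^2) y = 0 with nu^2 = 9, so nu = 3; the solution bounded at x = 0 is J_3(x).
Frobenius at x = 0: indicial roots ±nu; for r = nu the recurrence k(k + 2nu) c_k = -c_{k-2} gives the standard series J_nu(x) = sum_{k>=0} (-1)^k / (k! (k+nu)!) (x/2)^(2k+nu). Evaluate the first 4 terms:
  k = 0: (-1)^0 / (0! * 3! * 2^3) x^3 = 1/(1*6*8) x^3 = (1/48) x^3
  k = 1: (-1)^1 / (1! * 4! * 2^5) x^5 = -1/(1*24*32) x^5 = (-1/768) x^5
  k = 2: (-1)^2 / (2! * 5! * 2^7) x^7 = 1/(2*120*128) x^7 = (1/30720) x^7
  k = 3: (-1)^3 / (3! * 6! * 2^9) x^9 = -1/(6*720*512) x^9 = (-1/2211840) x^9
Hence J_3(x) = -x^9/2211840 + x^7/30720 - x^5/768 + x^3/48 + ....

J_3(x); series = -x^9/2211840 + x^7/30720 - x^5/768 + x^3/48


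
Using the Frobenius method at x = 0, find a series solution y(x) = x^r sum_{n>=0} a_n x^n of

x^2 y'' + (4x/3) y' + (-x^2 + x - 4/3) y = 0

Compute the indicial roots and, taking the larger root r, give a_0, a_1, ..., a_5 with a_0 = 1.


Write in Frobenius form y'' + (p(x)/x) y' + (q(x)/x^2) y = 0:
  p(x) = 4/3,  q(x) = -x^2 + x - 4/3.
Indicial equation: r(r-1) + (4/3) r + (-4/3) = 0 -> roots r_1 = 1, r_2 = -4/3.
Take r = r_1 = 1. Let y(x) = x^r sum_{n>=0} a_n x^n with a_0 = 1.
Substitute y = x^r sum a_n x^n and match x^{r+n}. The recurrence is
  D(n) a_n + 1 a_{n-1} - 1 a_{n-2} = 0,  where D(n) = (r+n)(r+n-1) + (4/3)(r+n) + (-4/3).
  a_n = [-1 a_{n-1} + 1 a_{n-2}] / D(n).
Since the indicial polynomial factors as (r - r_1)(r - r_2), D(n) = (r_1 + n - r_1)(r_1 + n - r_2) = n(n + 7/3).
Evaluating step by step (a_0 = 1):
  n = 1: D(1) = 1(1 + 7/3) = 10/3; numerator = -1(1) = -1; a_1 = (-1)/(10/3) = -3/10
  n = 2: D(2) = 2(2 + 7/3) = 26/3; numerator = -1(-3/10) + 1(1) = 13/10; a_2 = (13/10)/(26/3) = 3/20
  n = 3: D(3) = 3(3 + 7/3) = 16; numerator = -1(3/20) + 1(-3/10) = -9/20; a_3 = (-9/20)/(16) = -9/320
  n = 4: D(4) = 4(4 + 7/3) = 76/3; numerator = -1(-9/320) + 1(3/20) = 57/320; a_4 = (57/320)/(76/3) = 9/1280
  n = 5: D(5) = 5(5 + 7/3) = 110/3; numerator = -1(9/1280) + 1(-9/320) = -9/256; a_5 = (-9/256)/(110/3) = -27/28160

r = 1; a_0 = 1; a_1 = -3/10; a_2 = 3/20; a_3 = -9/320; a_4 = 9/1280; a_5 = -27/28160


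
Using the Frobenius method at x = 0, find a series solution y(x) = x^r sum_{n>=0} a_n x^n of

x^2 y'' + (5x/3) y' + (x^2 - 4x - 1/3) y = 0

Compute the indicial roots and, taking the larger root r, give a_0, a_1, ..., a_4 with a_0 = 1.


Write in Frobenius form y'' + (p(x)/x) y' + (q(x)/x^2) y = 0:
  p(x) = 5/3,  q(x) = x^2 - 4x - 1/3.
Indicial equation: r(r-1) + (5/3) r + (-1/3) = 0 -> roots r_1 = 1/3, r_2 = -1.
Take r = r_1 = 1/3. Let y(x) = x^r sum_{n>=0} a_n x^n with a_0 = 1.
Substitute y = x^r sum a_n x^n and match x^{r+n}. The recurrence is
  D(n) a_n - 4 a_{n-1} + 1 a_{n-2} = 0,  where D(n) = (r+n)(r+n-1) + (5/3)(r+n) + (-1/3).
  a_n = [4 a_{n-1} - 1 a_{n-2}] / D(n).
Since the indicial polynomial factors as (r - r_1)(r - r_2), D(n) = (r_1 + n - r_1)(r_1 + n - r_2) = n(n + 4/3).
Evaluating step by step (a_0 = 1):
  n = 1: D(1) = 1(1 + 4/3) = 7/3; numerator = 4(1) = 4; a_1 = (4)/(7/3) = 12/7
  n = 2: D(2) = 2(2 + 4/3) = 20/3; numerator = 4(12/7) - 1(1) = 41/7; a_2 = (41/7)/(20/3) = 123/140
  n = 3: D(3) = 3(3 + 4/3) = 13; numerator = 4(123/140) - 1(12/7) = 9/5; a_3 = (9/5)/(13) = 9/65
  n = 4: D(4) = 4(4 + 4/3) = 64/3; numerator = 4(9/65) - 1(123/140) = -591/1820; a_4 = (-591/1820)/(64/3) = -1773/116480

r = 1/3; a_0 = 1; a_1 = 12/7; a_2 = 123/140; a_3 = 9/65; a_4 = -1773/116480


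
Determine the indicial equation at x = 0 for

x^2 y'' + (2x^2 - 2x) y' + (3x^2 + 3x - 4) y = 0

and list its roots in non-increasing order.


Divide by x^2 to reach normal form y'' + P_1(x) y' + P_2(x) y = 0 with P_1(x) = 2 - 2/x and P_2(x) = 3 + 3/x - 4/x^2.
x = 0 is a singular point because the y'-coefficient 2 - 2/x has a pole at x = 0 and the y-coefficient 3 + 3/x - 4/x^2 has a pole at x = 0.
It is a regular singular point because x P_1(x) = p(x) = 2x - 2 and x^2 P_2(x) = q(x) = 3x^2 + 3x - 4 are polynomials, hence analytic at x = 0.
p(0) = -2,  q(0) = -4.
Indicial equation: r(r-1) + p(0) r + q(0) = 0, i.e. r^2 + (p(0) - 1) r + q(0) = 0, i.e. r^2 - 3 r - 4 = 0.
Discriminant: (-3)^2 - 4(-4) = 25, so r = (3 ± 5)/2.
Solving: r_1 = 4, r_2 = -1.

indicial: r^2 - 3 r - 4 = 0; roots r_1 = 4, r_2 = -1


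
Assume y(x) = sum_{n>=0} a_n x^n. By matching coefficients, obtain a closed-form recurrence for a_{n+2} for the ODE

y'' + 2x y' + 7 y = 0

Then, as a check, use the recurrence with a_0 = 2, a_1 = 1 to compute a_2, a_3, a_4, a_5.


Substitute y = sum_n a_n x^n.
y''(x) has coefficient (n+2)(n+1) a_{n+2} at x^n;
2 x y'(x) has coefficient 2 n a_n at x^n (shift);
7 y(x) has coefficient 7 a_n at x^n.
Matching x^n: (n+2)(n+1) a_{n+2} + (2n + 7) a_n = 0.
Thus a_{n+2} = (-2n - 7) / ((n+1)(n+2)) * a_n.

Check with a_0 = 2, a_1 = 1 (apply the recurrence for n = 0, 1, 2, 3): a_0 = 2, a_1 = 1, a_2 = -7, a_3 = -3/2, a_4 = 77/12, a_5 = 39/40.

a_(n+2) = (-2n - 7) / ((n+1)(n+2)) * a_n; check: a_0 = 2, a_1 = 1, a_2 = -7, a_3 = -3/2, a_4 = 77/12, a_5 = 39/40


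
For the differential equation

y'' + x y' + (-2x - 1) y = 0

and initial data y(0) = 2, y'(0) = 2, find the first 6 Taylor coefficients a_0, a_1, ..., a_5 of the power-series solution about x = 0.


Ansatz: y(x) = sum_{n>=0} a_n x^n, so y'(x) = sum_{n>=1} n a_n x^(n-1) and y''(x) = sum_{n>=2} n(n-1) a_n x^(n-2).
Substitute into P(x) y'' + Q(x) y' + R(x) y = 0 with P(x) = 1, Q(x) = x, R(x) = -2x - 1, and match powers of x.
Initial conditions: a_0 = 2, a_1 = 2.
Setting the coefficient of each power of x to zero and solving order by order (substituting the coefficients already found):
  x^0: 2 a_2 - a_0 = 0  ->  2 a_2 = a_0 = 2  ->  a_2 = 1
  x^1: 6 a_3 - 2 a_0 = 0  ->  6 a_3 = 2 a_0 = 4  ->  a_3 = 2/3
  x^2: 12 a_4 + a_2 - 2 a_1 = 0  ->  12 a_4 = -a_2 + 2 a_1 = 3  ->  a_4 = 1/4
  x^3: 20 a_5 + 2 a_3 - 2 a_2 = 0  ->  20 a_5 = -2 a_3 + 2 a_2 = 2/3  ->  a_5 = 1/30
Truncated series: y(x) = 2 + 2 x + x^2 + (2/3) x^3 + (1/4) x^4 + (1/30) x^5 + O(x^6).

a_0 = 2; a_1 = 2; a_2 = 1; a_3 = 2/3; a_4 = 1/4; a_5 = 1/30


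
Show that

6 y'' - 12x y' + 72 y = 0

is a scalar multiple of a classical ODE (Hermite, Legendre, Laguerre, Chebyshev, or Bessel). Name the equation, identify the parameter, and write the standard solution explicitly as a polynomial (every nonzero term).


All three coefficients share the factor 6; dividing through by 6 gives  y'' - 2x y' + 12 y = 0.
This matches the Hermite equation y'' - 2x y' + 2n y = 0 with 2n = 12, so n = 6; the polynomial solution is H_6(x).
With y = sum_k a_k x^k, matching x^k gives (k+2)(k+1) a_{k+2} = 2(k - n) a_k = 2(k - 6) a_k. The right side vanishes at k = 6, so the series with the parity of 6 terminates at degree 6.
Standard normalization: leading coefficient of H_n is 2^n, so a_6 = 2^6 = 64. Work downward with a_k = (k+1)(k+2) a_{k+2} / (2(k - n)):
  a_4 = (5)(6)(64) / (2(4 - 6)) = 1920/(-4) = -480
  a_2 = (3)(4)(-480) / (2(2 - 6)) = -5760/(-8) = 720
  a_0 = (1)(2)(720) / (2(0 - 6)) = 1440/(-12) = -120
Hence H_6(x) = 64 x^6 - 480 x^4 + 720 x^2 - 120.

H_6(x); series = 64 x^6 - 480 x^4 + 720 x^2 - 120


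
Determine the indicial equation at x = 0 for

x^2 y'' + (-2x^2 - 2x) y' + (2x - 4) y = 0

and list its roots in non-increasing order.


Divide by x^2 to reach normal form y'' + P_1(x) y' + P_2(x) y = 0 with P_1(x) = -2 - 2/x and P_2(x) = 2/x - 4/x^2.
x = 0 is a singular point because the y'-coefficient -2 - 2/x has a pole at x = 0 and the y-coefficient 2/x - 4/x^2 has a pole at x = 0.
It is a regular singular point because x P_1(x) = p(x) = -2x - 2 and x^2 P_2(x) = q(x) = 2x - 4 are polynomials, hence analytic at x = 0.
p(0) = -2,  q(0) = -4.
Indicial equation: r(r-1) + p(0) r + q(0) = 0, i.e. r^2 + (p(0) - 1) r + q(0) = 0, i.e. r^2 - 3 r - 4 = 0.
Discriminant: (-3)^2 - 4(-4) = 25, so r = (3 ± 5)/2.
Solving: r_1 = 4, r_2 = -1.

indicial: r^2 - 3 r - 4 = 0; roots r_1 = 4, r_2 = -1


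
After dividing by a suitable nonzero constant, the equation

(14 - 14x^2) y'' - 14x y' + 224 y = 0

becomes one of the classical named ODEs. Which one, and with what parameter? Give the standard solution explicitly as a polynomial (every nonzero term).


All three coefficients share the factor 14; dividing through by 14 gives  (1 - x^2) y'' - x y' + 16 y = 0.
This matches the Chebyshev equation (1 - x^2) y'' - x y' + n^2 y = 0 (note the -x y' term, not -2x y') with n^2 = 16, so n = 4; the polynomial solution is T_4(x).
With y = sum_k a_k x^k, matching x^k gives (k+2)(k+1) a_{k+2} = (k^2 - n^2) a_k = (k - 4)(k + 4) a_k. The right side vanishes at k = 4, so the series with the parity of 4 terminates at degree 4.
Standard normalization: leading coefficient of T_n is 2^(n-1), so a_4 = 2^3 = 8. Work downward with a_k = (k+1)(k+2) a_{k+2} / ((k - 4)(k + 4)):
  a_2 = (3)(4)(8) / ((2 - 4)(2 + 4)) = 96/(-12) = -8
  a_0 = (1)(2)(-8) / ((0 - 4)(0 + 4)) = -16/(-16) = 1
Hence T_4(x) = 8 x^4 - 8 x^2 + 1.

T_4(x); series = 8 x^4 - 8 x^2 + 1


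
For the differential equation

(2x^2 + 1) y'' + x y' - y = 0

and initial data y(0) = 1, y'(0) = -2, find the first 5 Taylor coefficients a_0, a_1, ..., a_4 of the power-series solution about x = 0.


Ansatz: y(x) = sum_{n>=0} a_n x^n, so y'(x) = sum_{n>=1} n a_n x^(n-1) and y''(x) = sum_{n>=2} n(n-1) a_n x^(n-2).
Substitute into P(x) y'' + Q(x) y' + R(x) y = 0 with P(x) = 2x^2 + 1, Q(x) = x, R(x) = -1, and match powers of x.
Initial conditions: a_0 = 1, a_1 = -2.
Setting the coefficient of each power of x to zero and solving order by order (substituting the coefficients already found):
  x^0: 2 a_2 - a_0 = 0  ->  2 a_2 = a_0 = 1  ->  a_2 = 1/2
  x^1: 6 a_3 = 0  ->  a_3 = 0
  x^2: 12 a_4 + 5 a_2 = 0  ->  12 a_4 = -5 a_2 = -5/2  ->  a_4 = -5/24
Truncated series: y(x) = 1 - 2 x + (1/2) x^2 - (5/24) x^4 + O(x^5).

a_0 = 1; a_1 = -2; a_2 = 1/2; a_3 = 0; a_4 = -5/24


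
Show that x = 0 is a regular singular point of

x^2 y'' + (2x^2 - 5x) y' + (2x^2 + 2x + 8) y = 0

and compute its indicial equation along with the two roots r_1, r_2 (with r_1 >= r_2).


Divide by x^2 to reach normal form y'' + P_1(x) y' + P_2(x) y = 0 with P_1(x) = 2 - 5/x and P_2(x) = 2 + 2/x + 8/x^2.
x = 0 is a singular point because the y'-coefficient 2 - 5/x has a pole at x = 0 and the y-coefficient 2 + 2/x + 8/x^2 has a pole at x = 0.
It is a regular singular point because x P_1(x) = p(x) = 2x - 5 and x^2 P_2(x) = q(x) = 2x^2 + 2x + 8 are polynomials, hence analytic at x = 0.
p(0) = -5,  q(0) = 8.
Indicial equation: r(r-1) + p(0) r + q(0) = 0, i.e. r^2 + (p(0) - 1) r + q(0) = 0, i.e. r^2 - 6 r + 8 = 0.
Discriminant: (-6)^2 - 4(8) = 4, so r = (6 ± 2)/2.
Solving: r_1 = 4, r_2 = 2.

indicial: r^2 - 6 r + 8 = 0; roots r_1 = 4, r_2 = 2


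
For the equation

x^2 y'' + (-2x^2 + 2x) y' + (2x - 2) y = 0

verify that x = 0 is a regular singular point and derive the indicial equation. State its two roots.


Divide by x^2 to reach normal form y'' + P_1(x) y' + P_2(x) y = 0 with P_1(x) = -2 + 2/x and P_2(x) = 2/x - 2/x^2.
x = 0 is a singular point because the y'-coefficient -2 + 2/x has a pole at x = 0 and the y-coefficient 2/x - 2/x^2 has a pole at x = 0.
It is a regular singular point because x P_1(x) = p(x) = 2 - 2x and x^2 P_2(x) = q(x) = 2x - 2 are polynomials, hence analytic at x = 0.
p(0) = 2,  q(0) = -2.
Indicial equation: r(r-1) + p(0) r + q(0) = 0, i.e. r^2 + (p(0) - 1) r + q(0) = 0, i.e. r^2 + 1 r - 2 = 0.
Discriminant: (1)^2 - 4(-2) = 9, so r = (-1 ± 3)/2.
Solving: r_1 = 1, r_2 = -2.

indicial: r^2 + 1 r - 2 = 0; roots r_1 = 1, r_2 = -2


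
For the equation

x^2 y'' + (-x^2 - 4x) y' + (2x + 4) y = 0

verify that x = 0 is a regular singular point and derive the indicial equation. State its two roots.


Divide by x^2 to reach normal form y'' + P_1(x) y' + P_2(x) y = 0 with P_1(x) = -1 - 4/x and P_2(x) = 2/x + 4/x^2.
x = 0 is a singular point because the y'-coefficient -1 - 4/x has a pole at x = 0 and the y-coefficient 2/x + 4/x^2 has a pole at x = 0.
It is a regular singular point because x P_1(x) = p(x) = -x - 4 and x^2 P_2(x) = q(x) = 2x + 4 are polynomials, hence analytic at x = 0.
p(0) = -4,  q(0) = 4.
Indicial equation: r(r-1) + p(0) r + q(0) = 0, i.e. r^2 + (p(0) - 1) r + q(0) = 0, i.e. r^2 - 5 r + 4 = 0.
Discriminant: (-5)^2 - 4(4) = 9, so r = (5 ± 3)/2.
Solving: r_1 = 4, r_2 = 1.

indicial: r^2 - 5 r + 4 = 0; roots r_1 = 4, r_2 = 1


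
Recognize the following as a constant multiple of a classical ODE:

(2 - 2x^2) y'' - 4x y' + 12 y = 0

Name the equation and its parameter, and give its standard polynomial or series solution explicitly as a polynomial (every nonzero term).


All three coefficients share the factor 2; dividing through by 2 gives  (1 - x^2) y'' - 2x y' + 6 y = 0.
This matches the Legendre equation (1 - x^2) y'' - 2x y' + n(n+1) y = 0 (note the -2x y' term) with n(n+1) = 6, so n = 2; the polynomial solution is P_2(x).
With y = sum_k a_k x^k, matching x^k gives (k+2)(k+1) a_{k+2} = [k(k+1) - n(n+1)] a_k = (k - 2)(k + 3) a_k. The right side vanishes at k = 2, so the series with the parity of 2 terminates at degree 2.
Standard normalization (P_n(1) = 1): leading coefficient (2n)!/(2^n (n!)^2) = 24/(4*4) = 3/2, so a_2 = 3/2. Work downward with a_k = (k+1)(k+2) a_{k+2} / ((k - 2)(k + 3)):
  a_0 = (1)(2)(3/2) / ((0 - 2)(0 + 3)) = 3/(-6) = -1/2
Hence P_2(x) = 3 x^2/2 - 1/2.

P_2(x); series = 3 x^2/2 - 1/2


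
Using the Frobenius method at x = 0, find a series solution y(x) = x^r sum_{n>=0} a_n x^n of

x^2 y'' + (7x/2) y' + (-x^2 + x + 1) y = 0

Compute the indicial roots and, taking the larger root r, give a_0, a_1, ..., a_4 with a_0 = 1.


Write in Frobenius form y'' + (p(x)/x) y' + (q(x)/x^2) y = 0:
  p(x) = 7/2,  q(x) = -x^2 + x + 1.
Indicial equation: r(r-1) + (7/2) r + (1) = 0 -> roots r_1 = -1/2, r_2 = -2.
Take r = r_1 = -1/2. Let y(x) = x^r sum_{n>=0} a_n x^n with a_0 = 1.
Substitute y = x^r sum a_n x^n and match x^{r+n}. The recurrence is
  D(n) a_n + 1 a_{n-1} - 1 a_{n-2} = 0,  where D(n) = (r+n)(r+n-1) + (7/2)(r+n) + (1).
  a_n = [-1 a_{n-1} + 1 a_{n-2}] / D(n).
Since the indicial polynomial factors as (r - r_1)(r - r_2), D(n) = (r_1 + n - r_1)(r_1 + n - r_2) = n(n + 3/2).
Evaluating step by step (a_0 = 1):
  n = 1: D(1) = 1(1 + 3/2) = 5/2; numerator = -1(1) = -1; a_1 = (-1)/(5/2) = -2/5
  n = 2: D(2) = 2(2 + 3/2) = 7; numerator = -1(-2/5) + 1(1) = 7/5; a_2 = (7/5)/(7) = 1/5
  n = 3: D(3) = 3(3 + 3/2) = 27/2; numerator = -1(1/5) + 1(-2/5) = -3/5; a_3 = (-3/5)/(27/2) = -2/45
  n = 4: D(4) = 4(4 + 3/2) = 22; numerator = -1(-2/45) + 1(1/5) = 11/45; a_4 = (11/45)/(22) = 1/90

r = -1/2; a_0 = 1; a_1 = -2/5; a_2 = 1/5; a_3 = -2/45; a_4 = 1/90
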